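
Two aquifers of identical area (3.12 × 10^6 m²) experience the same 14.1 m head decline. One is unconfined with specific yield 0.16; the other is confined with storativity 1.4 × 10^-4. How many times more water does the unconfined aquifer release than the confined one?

ΔV_u / ΔV_c ≈ 1140

Unconfined: ΔV_u = Sy × A × Δh = 0.16 × 3.12 × 10^6 × 14.1 = 7.039 × 10^6 m³
Confined: ΔV_c = S × A × Δh = 1.4 × 10^-4 × 3.12 × 10^6 × 14.1 = 6159 m³
Ratio = ΔV_u / ΔV_c = Sy / S = 0.16 / 1.4 × 10^-4 = 1143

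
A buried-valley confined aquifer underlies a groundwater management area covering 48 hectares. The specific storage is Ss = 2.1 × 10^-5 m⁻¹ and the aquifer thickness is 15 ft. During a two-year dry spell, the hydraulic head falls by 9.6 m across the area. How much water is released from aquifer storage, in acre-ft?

ΔV ≈ 0.359 acre-ft

b = 15 ft = 4.572 m
S = Ss × b = 2.1 × 10^-5 m⁻¹ × 4.572 m = 9.601 × 10^-5
A = 48 hectares = 4.8 × 10^5 m²
ΔV = S × A × Δh = 9.601 × 10^-5 × 4.8 × 10^5 m² × 9.6 m = 442.4 m³
ΔV = 442.4 m³ = 0.3587 acre-ft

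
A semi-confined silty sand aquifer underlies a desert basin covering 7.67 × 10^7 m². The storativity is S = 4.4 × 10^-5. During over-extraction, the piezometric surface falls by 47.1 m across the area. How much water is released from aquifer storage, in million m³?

ΔV ≈ 0.159 million m³

ΔV = S × A × Δh = 4.4 × 10^-5 × 7.67 × 10^7 m² × 47.1 m = 1.59 × 10^5 m³
ΔV = 1.59 × 10^5 m³ = 0.159 million m³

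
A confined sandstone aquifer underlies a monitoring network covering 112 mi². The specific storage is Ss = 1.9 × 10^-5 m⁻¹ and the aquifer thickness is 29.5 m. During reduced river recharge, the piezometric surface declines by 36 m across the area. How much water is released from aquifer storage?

ΔV ≈ 5.85 × 10^6 m³

S = Ss × b = 1.9 × 10^-5 m⁻¹ × 29.5 m = 5.605 × 10^-4
A = 112 mi² = 2.901 × 10^8 m²
ΔV = S × A × Δh = 5.605 × 10^-4 × 2.901 × 10^8 m² × 36 m = 5.853 × 10^6 m³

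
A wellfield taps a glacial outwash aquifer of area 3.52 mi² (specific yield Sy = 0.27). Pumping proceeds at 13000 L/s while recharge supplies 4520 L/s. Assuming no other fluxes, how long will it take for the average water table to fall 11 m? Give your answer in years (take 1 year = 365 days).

t ≈ 0.101 years

A = 3.52 mi² = 9.117 × 10^6 m²
ΔV = Sy × A × Δh = 0.27 × 9.117 × 10^6 × 11 = 2.708 × 10^7 m³
Net withdrawal = 13000 − 4520 = 8480 L/s = 7.327 × 10^5 m³/d
t = ΔV / Q = 2.708 × 10^7 m³ / 7.327 × 10^5 m³/d = 36.96 d
t = 36.96 d ≈ 0.1012 years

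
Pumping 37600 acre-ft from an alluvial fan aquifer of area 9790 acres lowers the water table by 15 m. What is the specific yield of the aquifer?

A = 9790 acres = 3.962 × 10^7 m²
ΔV = 37600 acre-ft = 4.638 × 10^7 m³
Sy = ΔV / (A × Δh) = 4.638 × 10^7 m³ / (3.962 × 10^7 m² × 15 m) = 0.07804

Sy ≈ 0.078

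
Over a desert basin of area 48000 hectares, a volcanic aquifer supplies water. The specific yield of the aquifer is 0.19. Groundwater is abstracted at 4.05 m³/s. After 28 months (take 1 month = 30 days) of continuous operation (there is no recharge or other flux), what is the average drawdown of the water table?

A = 48000 hectares = 4.8 × 10^8 m²
Q = 4.05 m³/s = 3.499 × 10^5 m³/d
t = 28 months = 840 d
ΔV = Q × t = 3.499 × 10^5 m³/d × 840 d = 2.939 × 10^8 m³
Δh = ΔV / (Sy × A) = 2.939 × 10^8 / (0.19 × 4.8 × 10^8) = 3.223 m

Δh ≈ 3.22 m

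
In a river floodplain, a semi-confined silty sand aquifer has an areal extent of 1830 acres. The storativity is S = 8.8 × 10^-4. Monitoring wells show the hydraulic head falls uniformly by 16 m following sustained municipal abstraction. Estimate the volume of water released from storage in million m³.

A = 1830 acres = 7.406 × 10^6 m²
ΔV = S × A × Δh = 8.8 × 10^-4 × 7.406 × 10^6 m² × 16 m = 1.043 × 10^5 m³
ΔV = 1.043 × 10^5 m³ = 0.1043 million m³

ΔV ≈ 0.104 million m³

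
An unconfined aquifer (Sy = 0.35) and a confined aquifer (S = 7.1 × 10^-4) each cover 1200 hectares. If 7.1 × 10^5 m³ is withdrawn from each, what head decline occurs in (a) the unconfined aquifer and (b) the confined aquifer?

A = 1200 hectares = 1.2 × 10^7 m²
Unconfined: Δh_u = ΔV/(Sy·A) = 7.1 × 10^5/(0.35 × 1.2 × 10^7) = 0.169 m
Confined: Δh_c = ΔV/(S·A) = 7.1 × 10^5/(7.1 × 10^-4 × 1.2 × 10^7) = 83.33 m

Δh_u ≈ 0.169 m; Δh_c ≈ 83.3 m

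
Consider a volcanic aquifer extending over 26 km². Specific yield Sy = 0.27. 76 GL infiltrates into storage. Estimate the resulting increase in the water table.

Δh ≈ 10.8 m

A = 26 km² = 2.6 × 10^7 m²
ΔV = 76 GL = 7.6 × 10^7 m³
Δh = ΔV / (Sy × A) = 7.6 × 10^7 m³ / (0.27 × 2.6 × 10^7 m²) = 10.83 m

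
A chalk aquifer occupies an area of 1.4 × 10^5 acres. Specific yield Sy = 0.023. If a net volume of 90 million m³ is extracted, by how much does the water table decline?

A = 1.4 × 10^5 acres = 5.666 × 10^8 m²
ΔV = 90 million m³ = 9 × 10^7 m³
Δh = ΔV / (Sy × A) = 9 × 10^7 m³ / (0.023 × 5.666 × 10^8 m²) = 6.907 m

Δh ≈ 6.91 m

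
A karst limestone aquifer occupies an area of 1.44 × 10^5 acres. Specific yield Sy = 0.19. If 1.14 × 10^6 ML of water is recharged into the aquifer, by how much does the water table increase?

Δh ≈ 10.3 m

A = 1.44 × 10^5 acres = 5.827 × 10^8 m²
ΔV = 1.14 × 10^6 ML = 1.14 × 10^9 m³
Δh = ΔV / (Sy × A) = 1.14 × 10^9 m³ / (0.19 × 5.827 × 10^8 m²) = 10.3 m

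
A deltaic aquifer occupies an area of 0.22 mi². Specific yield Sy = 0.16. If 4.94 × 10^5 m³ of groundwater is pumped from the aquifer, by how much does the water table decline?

A = 0.22 mi² = 5.698 × 10^5 m²
Δh = ΔV / (Sy × A) = 4.94 × 10^5 m³ / (0.16 × 5.698 × 10^5 m²) = 5.419 m

Δh ≈ 5.42 m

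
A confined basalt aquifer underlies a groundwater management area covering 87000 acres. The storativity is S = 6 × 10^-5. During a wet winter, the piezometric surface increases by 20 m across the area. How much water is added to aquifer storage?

ΔV ≈ 4.22 × 10^5 m³

A = 87000 acres = 3.521 × 10^8 m²
ΔV = S × A × Δh = 6 × 10^-5 × 3.521 × 10^8 m² × 20 m = 4.225 × 10^5 m³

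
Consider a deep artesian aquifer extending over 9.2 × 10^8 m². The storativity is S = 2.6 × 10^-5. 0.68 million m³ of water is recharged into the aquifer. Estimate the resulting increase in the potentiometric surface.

ΔV = 0.68 million m³ = 6.8 × 10^5 m³
Δh = ΔV / (S × A) = 6.8 × 10^5 m³ / (2.6 × 10^-5 × 9.2 × 10^8 m²) = 28.43 m

Δh ≈ 28.4 m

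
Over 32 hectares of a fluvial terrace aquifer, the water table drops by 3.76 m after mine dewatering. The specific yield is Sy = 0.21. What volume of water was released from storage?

A = 32 hectares = 3.2 × 10^5 m²
ΔV = Sy × A × Δh = 0.21 × 3.2 × 10^5 m² × 3.76 m = 2.527 × 10^5 m³

ΔV ≈ 2.53 × 10^5 m³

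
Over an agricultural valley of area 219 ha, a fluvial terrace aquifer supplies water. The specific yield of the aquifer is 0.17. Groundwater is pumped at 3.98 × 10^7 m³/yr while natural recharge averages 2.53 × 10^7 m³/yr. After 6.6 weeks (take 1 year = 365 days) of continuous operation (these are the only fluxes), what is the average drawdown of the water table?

A = 219 ha = 2.19 × 10^6 m²
Net abstraction = 3.98 × 10^7 − 2.53 × 10^7 = 1.45 × 10^7 m³/yr
Q_net = 1.45 × 10^7 m³/yr = 39730 m³/d
t = 6.6 weeks = 46.2 d
ΔV = Q × t = 39730 m³/d × 46.2 d = 1.835 × 10^6 m³
Δh = ΔV / (Sy × A) = 1.835 × 10^6 / (0.17 × 2.19 × 10^6) = 4.93 m

Δh ≈ 4.93 m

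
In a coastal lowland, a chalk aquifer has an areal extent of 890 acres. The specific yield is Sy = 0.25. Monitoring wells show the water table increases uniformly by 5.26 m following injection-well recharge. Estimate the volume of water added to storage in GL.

A = 890 acres = 3.602 × 10^6 m²
ΔV = Sy × A × Δh = 0.25 × 3.602 × 10^6 m² × 5.26 m = 4.736 × 10^6 m³
ΔV = 4.736 × 10^6 m³ = 4.736 GL

ΔV ≈ 4.74 GL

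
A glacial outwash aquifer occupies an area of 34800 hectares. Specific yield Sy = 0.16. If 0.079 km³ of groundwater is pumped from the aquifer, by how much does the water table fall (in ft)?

Δh ≈ 4.65 ft

A = 34800 hectares = 3.48 × 10^8 m²
ΔV = 0.079 km³ = 7.9 × 10^7 m³
Δh = ΔV / (Sy × A) = 7.9 × 10^7 m³ / (0.16 × 3.48 × 10^8 m²) = 1.419 m
Δh = 1.419 m = 4.655 ft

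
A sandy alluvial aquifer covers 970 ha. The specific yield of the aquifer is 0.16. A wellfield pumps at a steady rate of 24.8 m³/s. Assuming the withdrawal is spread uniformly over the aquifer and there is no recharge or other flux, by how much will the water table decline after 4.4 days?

Δh ≈ 6.07 m

A = 970 ha = 9.7 × 10^6 m²
Q = 24.8 m³/s = 2.143 × 10^6 m³/d
ΔV = Q × t = 2.143 × 10^6 m³/d × 4.4 d = 9.428 × 10^6 m³
Δh = ΔV / (Sy × A) = 9.428 × 10^6 / (0.16 × 9.7 × 10^6) = 6.075 m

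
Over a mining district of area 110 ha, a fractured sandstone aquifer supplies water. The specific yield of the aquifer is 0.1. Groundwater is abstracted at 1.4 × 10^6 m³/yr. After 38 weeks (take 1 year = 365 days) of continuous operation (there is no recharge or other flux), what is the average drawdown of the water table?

A = 110 ha = 1.1 × 10^6 m²
Q = 1.4 × 10^6 m³/yr = 3836 m³/d
t = 38 weeks = 266 d
ΔV = Q × t = 3836 m³/d × 266 d = 1.02 × 10^6 m³
Δh = ΔV / (Sy × A) = 1.02 × 10^6 / (0.1 × 1.1 × 10^6) = 9.275 m

Δh ≈ 9.28 m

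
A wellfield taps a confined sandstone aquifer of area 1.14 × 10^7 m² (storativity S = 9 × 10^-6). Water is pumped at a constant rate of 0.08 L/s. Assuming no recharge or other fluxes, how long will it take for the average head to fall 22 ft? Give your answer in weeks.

t ≈ 14.2 weeks

Δh = 22 ft = 6.706 m
ΔV = S × A × Δh = 9 × 10^-6 × 1.14 × 10^7 × 6.706 = 688 m³
Q = 0.08 L/s = 6.912 m³/d
t = ΔV / Q = 688 m³ / 6.912 m³/d = 99.54 d
t = 99.54 d ≈ 14.22 weeks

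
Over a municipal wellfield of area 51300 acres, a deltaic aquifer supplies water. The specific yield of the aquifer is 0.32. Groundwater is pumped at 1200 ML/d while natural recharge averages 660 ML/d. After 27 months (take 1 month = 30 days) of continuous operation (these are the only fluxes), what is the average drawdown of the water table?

A = 51300 acres = 2.076 × 10^8 m²
Net abstraction = 1200 − 660 = 540 ML/d
Q_net = 540 ML/d = 5.4 × 10^5 m³/d
t = 27 months = 810 d
ΔV = Q × t = 5.4 × 10^5 m³/d × 810 d = 4.374 × 10^8 m³
Δh = ΔV / (Sy × A) = 4.374 × 10^8 / (0.32 × 2.076 × 10^8) = 6.584 m

Δh ≈ 6.58 m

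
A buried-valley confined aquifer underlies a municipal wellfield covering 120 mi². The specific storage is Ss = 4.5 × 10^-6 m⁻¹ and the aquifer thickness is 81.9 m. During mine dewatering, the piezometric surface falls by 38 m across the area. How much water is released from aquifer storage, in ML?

ΔV ≈ 4350 ML

S = Ss × b = 4.5 × 10^-6 m⁻¹ × 81.9 m = 3.686 × 10^-4
A = 120 mi² = 3.108 × 10^8 m²
ΔV = S × A × Δh = 3.686 × 10^-4 × 3.108 × 10^8 m² × 38 m = 4.353 × 10^6 m³
ΔV = 4.353 × 10^6 m³ = 4353 ML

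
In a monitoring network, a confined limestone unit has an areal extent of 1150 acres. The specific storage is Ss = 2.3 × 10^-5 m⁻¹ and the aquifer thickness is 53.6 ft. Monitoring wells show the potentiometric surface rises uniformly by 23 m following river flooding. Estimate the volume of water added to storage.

ΔV ≈ 40200 m³

b = 53.6 ft = 16.34 m
S = Ss × b = 2.3 × 10^-5 m⁻¹ × 16.34 m = 3.758 × 10^-4
A = 1150 acres = 4.654 × 10^6 m²
ΔV = S × A × Δh = 3.758 × 10^-4 × 4.654 × 10^6 m² × 23 m = 40220 m³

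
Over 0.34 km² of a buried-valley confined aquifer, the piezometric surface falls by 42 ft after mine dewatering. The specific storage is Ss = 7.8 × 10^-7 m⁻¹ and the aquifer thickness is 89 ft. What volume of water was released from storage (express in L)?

b = 89 ft = 27.13 m
S = Ss × b = 7.8 × 10^-7 m⁻¹ × 27.13 m = 2.116 × 10^-5
A = 0.34 km² = 3.4 × 10^5 m²
Δh = 42 ft = 12.8 m
ΔV = S × A × Δh = 2.116 × 10^-5 × 3.4 × 10^5 m² × 12.8 m = 92.1 m³
ΔV = 92.1 m³ = 92100 L

ΔV ≈ 92100 L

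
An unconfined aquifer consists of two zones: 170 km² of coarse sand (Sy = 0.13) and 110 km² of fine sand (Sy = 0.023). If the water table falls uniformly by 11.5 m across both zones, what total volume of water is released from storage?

ΔV ≈ 2.83 × 10^8 m³

A₁ = 170 km² = 1.7 × 10^8 m²; A₂ = 110 km² = 1.1 × 10^8 m²
ΔV₁ = 0.13 × 1.7 × 10^8 × 11.5 = 2.542 × 10^8 m³
ΔV₂ = 0.023 × 1.1 × 10^8 × 11.5 = 2.909 × 10^7 m³
ΔV = ΔV₁ + ΔV₂ = 2.832 × 10^8 m³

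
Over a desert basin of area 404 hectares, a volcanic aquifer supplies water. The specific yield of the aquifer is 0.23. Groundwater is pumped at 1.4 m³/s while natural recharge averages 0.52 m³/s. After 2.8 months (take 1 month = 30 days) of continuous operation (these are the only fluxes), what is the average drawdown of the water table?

A = 404 hectares = 4.04 × 10^6 m²
Net abstraction = 1.4 − 0.52 = 0.88 m³/s
Q_net = 0.88 m³/s = 76030 m³/d
t = 2.8 months = 84 d
ΔV = Q × t = 76030 m³/d × 84 d = 6.387 × 10^6 m³
Δh = ΔV / (Sy × A) = 6.387 × 10^6 / (0.23 × 4.04 × 10^6) = 6.873 m

Δh ≈ 6.87 m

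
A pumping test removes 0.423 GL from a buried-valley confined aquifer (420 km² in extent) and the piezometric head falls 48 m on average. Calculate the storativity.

A = 420 km² = 4.2 × 10^8 m²
ΔV = 0.423 GL = 4.23 × 10^5 m³
S = ΔV / (A × Δh) = 4.23 × 10^5 m³ / (4.2 × 10^8 m² × 48 m) = 2.098 × 10^-5

S ≈ 2.1 × 10^-5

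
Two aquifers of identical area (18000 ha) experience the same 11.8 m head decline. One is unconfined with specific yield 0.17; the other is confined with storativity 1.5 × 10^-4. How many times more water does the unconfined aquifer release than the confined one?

ΔV_u / ΔV_c ≈ 1130

A = 18000 ha = 1.8 × 10^8 m²
Unconfined: ΔV_u = Sy × A × Δh = 0.17 × 1.8 × 10^8 × 11.8 = 3.611 × 10^8 m³
Confined: ΔV_c = S × A × Δh = 1.5 × 10^-4 × 1.8 × 10^8 × 11.8 = 3.186 × 10^5 m³
Ratio = ΔV_u / ΔV_c = Sy / S = 0.17 / 1.5 × 10^-4 = 1133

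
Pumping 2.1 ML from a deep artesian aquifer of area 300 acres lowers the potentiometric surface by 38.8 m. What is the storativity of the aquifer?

S ≈ 4.5 × 10^-5

A = 300 acres = 1.214 × 10^6 m²
ΔV = 2.1 ML = 2100 m³
S = ΔV / (A × Δh) = 2100 m³ / (1.214 × 10^6 m² × 38.8 m) = 4.458 × 10^-5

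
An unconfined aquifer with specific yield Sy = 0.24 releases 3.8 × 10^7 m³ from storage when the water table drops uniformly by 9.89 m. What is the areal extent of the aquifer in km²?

A = ΔV / (Sy × Δh) = 3.8 × 10^7 / (0.24 × 9.89) = 1.601 × 10^7 m²
A = 1.601 × 10^7 m² = 16.01 km²

A ≈ 16 km²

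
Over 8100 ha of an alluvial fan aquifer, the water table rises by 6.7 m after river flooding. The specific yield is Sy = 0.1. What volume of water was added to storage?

A = 8100 ha = 8.1 × 10^7 m²
ΔV = Sy × A × Δh = 0.1 × 8.1 × 10^7 m² × 6.7 m = 5.427 × 10^7 m³

ΔV ≈ 5.43 × 10^7 m³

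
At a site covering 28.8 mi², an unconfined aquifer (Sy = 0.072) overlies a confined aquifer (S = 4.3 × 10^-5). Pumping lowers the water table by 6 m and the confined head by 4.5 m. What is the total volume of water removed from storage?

A = 28.8 mi² = 7.459 × 10^7 m²
Unconfined: ΔV_u = Sy × A × Δh_u = 0.072 × 7.459 × 10^7 × 6 = 3.222 × 10^7 m³
Confined: ΔV_c = S × A × Δh_c = 4.3 × 10^-5 × 7.459 × 10^7 × 4.5 = 14430 m³
Total ΔV = 3.222 × 10^7 + 14430 = 3.224 × 10^7 m³

ΔV ≈ 3.22 × 10^7 m³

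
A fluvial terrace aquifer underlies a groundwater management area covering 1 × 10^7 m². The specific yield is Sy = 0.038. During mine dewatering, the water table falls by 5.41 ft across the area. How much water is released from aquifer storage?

ΔV ≈ 6.27 × 10^5 m³

Δh = 5.41 ft = 1.649 m
ΔV = Sy × A × Δh = 0.038 × 1 × 10^7 m² × 1.649 m = 6.266 × 10^5 m³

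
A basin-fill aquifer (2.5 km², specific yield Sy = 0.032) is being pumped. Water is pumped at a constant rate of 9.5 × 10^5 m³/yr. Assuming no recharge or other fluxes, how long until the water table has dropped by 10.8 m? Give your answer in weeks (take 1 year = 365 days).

A = 2.5 km² = 2.5 × 10^6 m²
ΔV = Sy × A × Δh = 0.032 × 2.5 × 10^6 × 10.8 = 8.64 × 10^5 m³
Q = 9.5 × 10^5 m³/yr = 2603 m³/d
t = ΔV / Q = 8.64 × 10^5 m³ / 2603 m³/d = 332 d
t = 332 d ≈ 47.42 weeks

t ≈ 47.4 weeks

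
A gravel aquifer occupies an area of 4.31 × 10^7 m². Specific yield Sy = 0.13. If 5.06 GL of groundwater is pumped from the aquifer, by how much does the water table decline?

ΔV = 5.06 GL = 5.06 × 10^6 m³
Δh = ΔV / (Sy × A) = 5.06 × 10^6 m³ / (0.13 × 4.31 × 10^7 m²) = 0.9031 m

Δh ≈ 0.903 m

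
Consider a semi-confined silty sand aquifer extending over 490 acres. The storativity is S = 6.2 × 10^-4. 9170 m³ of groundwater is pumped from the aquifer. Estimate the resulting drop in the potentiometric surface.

A = 490 acres = 1.983 × 10^6 m²
Δh = ΔV / (S × A) = 9170 m³ / (6.2 × 10^-4 × 1.983 × 10^6 m²) = 7.459 m

Δh ≈ 7.46 m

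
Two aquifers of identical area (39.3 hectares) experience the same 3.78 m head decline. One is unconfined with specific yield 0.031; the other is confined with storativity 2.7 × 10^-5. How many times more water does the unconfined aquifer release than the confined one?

A = 39.3 hectares = 3.93 × 10^5 m²
Unconfined: ΔV_u = Sy × A × Δh = 0.031 × 3.93 × 10^5 × 3.78 = 46050 m³
Confined: ΔV_c = S × A × Δh = 2.7 × 10^-5 × 3.93 × 10^5 × 3.78 = 40.11 m³
Ratio = ΔV_u / ΔV_c = Sy / S = 0.031 / 2.7 × 10^-5 = 1148

ΔV_u / ΔV_c ≈ 1150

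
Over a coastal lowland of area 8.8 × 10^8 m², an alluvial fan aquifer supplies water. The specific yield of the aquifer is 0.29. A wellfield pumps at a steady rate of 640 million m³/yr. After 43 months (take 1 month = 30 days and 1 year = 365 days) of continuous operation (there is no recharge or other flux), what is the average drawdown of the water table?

Q = 640 million m³/yr = 1.753 × 10^6 m³/d
t = 43 months = 1290 d
ΔV = Q × t = 1.753 × 10^6 m³/d × 1290 d = 2.262 × 10^9 m³
Δh = ΔV / (Sy × A) = 2.262 × 10^9 / (0.29 × 8.8 × 10^8) = 8.863 m

Δh ≈ 8.86 m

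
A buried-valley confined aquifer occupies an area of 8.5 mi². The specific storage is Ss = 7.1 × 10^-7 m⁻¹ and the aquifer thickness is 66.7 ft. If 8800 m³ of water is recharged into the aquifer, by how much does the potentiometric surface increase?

Δh ≈ 27.7 m

b = 66.7 ft = 20.33 m
S = Ss × b = 7.1 × 10^-7 m⁻¹ × 20.33 m = 1.443 × 10^-5
A = 8.5 mi² = 2.201 × 10^7 m²
Δh = ΔV / (S × A) = 8800 m³ / (1.443 × 10^-5 × 2.201 × 10^7 m²) = 27.69 m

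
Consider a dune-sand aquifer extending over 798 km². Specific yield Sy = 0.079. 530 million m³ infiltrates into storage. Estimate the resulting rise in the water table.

A = 798 km² = 7.98 × 10^8 m²
ΔV = 530 million m³ = 5.3 × 10^8 m³
Δh = ΔV / (Sy × A) = 5.3 × 10^8 m³ / (0.079 × 7.98 × 10^8 m²) = 8.407 m

Δh ≈ 8.41 m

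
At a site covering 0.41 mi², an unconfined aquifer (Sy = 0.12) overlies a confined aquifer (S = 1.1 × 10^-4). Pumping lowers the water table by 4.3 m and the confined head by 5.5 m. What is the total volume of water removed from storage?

A = 0.41 mi² = 1.062 × 10^6 m²
Unconfined: ΔV_u = Sy × A × Δh_u = 0.12 × 1.062 × 10^6 × 4.3 = 5.479 × 10^5 m³
Confined: ΔV_c = S × A × Δh_c = 1.1 × 10^-4 × 1.062 × 10^6 × 5.5 = 642.4 m³
Total ΔV = 5.479 × 10^5 + 642.4 = 5.486 × 10^5 m³

ΔV ≈ 5.49 × 10^5 m³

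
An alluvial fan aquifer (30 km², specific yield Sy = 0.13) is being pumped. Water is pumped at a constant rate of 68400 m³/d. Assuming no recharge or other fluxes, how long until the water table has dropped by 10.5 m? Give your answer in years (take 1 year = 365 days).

t ≈ 1.64 years

A = 30 km² = 3 × 10^7 m²
ΔV = Sy × A × Δh = 0.13 × 3 × 10^7 × 10.5 = 4.095 × 10^7 m³
t = ΔV / Q = 4.095 × 10^7 m³ / 68400 m³/d = 598.7 d
t = 598.7 d ≈ 1.64 years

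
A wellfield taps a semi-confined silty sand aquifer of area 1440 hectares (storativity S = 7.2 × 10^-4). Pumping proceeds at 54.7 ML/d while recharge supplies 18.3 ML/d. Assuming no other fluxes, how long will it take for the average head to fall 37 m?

A = 1440 hectares = 1.44 × 10^7 m²
ΔV = S × A × Δh = 7.2 × 10^-4 × 1.44 × 10^7 × 37 = 3.836 × 10^5 m³
Net withdrawal = 54.7 − 18.3 = 36.4 ML/d = 36400 m³/d
t = ΔV / Q = 3.836 × 10^5 m³ / 36400 m³/d = 10.54 d

t ≈ 10.5 days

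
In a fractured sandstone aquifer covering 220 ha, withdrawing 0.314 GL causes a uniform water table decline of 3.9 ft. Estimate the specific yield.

Sy ≈ 0.12

A = 220 ha = 2.2 × 10^6 m²
Δh = 3.9 ft = 1.189 m
ΔV = 0.314 GL = 3.14 × 10^5 m³
Sy = ΔV / (A × Δh) = 3.14 × 10^5 m³ / (2.2 × 10^6 m² × 1.189 m) = 0.1201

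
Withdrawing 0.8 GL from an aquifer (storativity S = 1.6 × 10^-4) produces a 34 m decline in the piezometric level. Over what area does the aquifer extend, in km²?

ΔV = 0.8 GL = 8 × 10^5 m³
A = ΔV / (S × Δh) = 8 × 10^5 / (1.6 × 10^-4 × 34) = 1.471 × 10^8 m²
A = 1.471 × 10^8 m² = 147.1 km²

A ≈ 147 km²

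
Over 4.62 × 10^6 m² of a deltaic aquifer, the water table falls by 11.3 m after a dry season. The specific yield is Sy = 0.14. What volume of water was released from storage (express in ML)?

ΔV = Sy × A × Δh = 0.14 × 4.62 × 10^6 m² × 11.3 m = 7.309 × 10^6 m³
ΔV = 7.309 × 10^6 m³ = 7309 ML

ΔV ≈ 7310 ML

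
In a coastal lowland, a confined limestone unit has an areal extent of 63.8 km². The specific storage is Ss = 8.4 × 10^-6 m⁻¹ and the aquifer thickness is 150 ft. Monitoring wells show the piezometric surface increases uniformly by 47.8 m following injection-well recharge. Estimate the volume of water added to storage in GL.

ΔV ≈ 1.17 GL

b = 150 ft = 45.72 m
S = Ss × b = 8.4 × 10^-6 m⁻¹ × 45.72 m = 3.84 × 10^-4
A = 63.8 km² = 6.38 × 10^7 m²
ΔV = S × A × Δh = 3.84 × 10^-4 × 6.38 × 10^7 m² × 47.8 m = 1.171 × 10^6 m³
ΔV = 1.171 × 10^6 m³ = 1.171 GL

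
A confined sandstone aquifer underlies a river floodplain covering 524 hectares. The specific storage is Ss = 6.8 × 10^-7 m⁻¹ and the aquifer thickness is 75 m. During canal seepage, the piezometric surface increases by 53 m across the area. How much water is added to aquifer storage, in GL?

S = Ss × b = 6.8 × 10^-7 m⁻¹ × 75 m = 5.1 × 10^-5
A = 524 hectares = 5.24 × 10^6 m²
ΔV = S × A × Δh = 5.1 × 10^-5 × 5.24 × 10^6 m² × 53 m = 14160 m³
ΔV = 14160 m³ = 0.01416 GL

ΔV ≈ 0.0142 GL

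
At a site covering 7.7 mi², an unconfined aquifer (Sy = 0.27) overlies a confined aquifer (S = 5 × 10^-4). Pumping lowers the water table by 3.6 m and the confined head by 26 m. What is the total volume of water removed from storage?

A = 7.7 mi² = 1.994 × 10^7 m²
Unconfined: ΔV_u = Sy × A × Δh_u = 0.27 × 1.994 × 10^7 × 3.6 = 1.938 × 10^7 m³
Confined: ΔV_c = S × A × Δh_c = 5 × 10^-4 × 1.994 × 10^7 × 26 = 2.593 × 10^5 m³
Total ΔV = 1.938 × 10^7 + 2.593 × 10^5 = 1.964 × 10^7 m³

ΔV ≈ 1.96 × 10^7 m³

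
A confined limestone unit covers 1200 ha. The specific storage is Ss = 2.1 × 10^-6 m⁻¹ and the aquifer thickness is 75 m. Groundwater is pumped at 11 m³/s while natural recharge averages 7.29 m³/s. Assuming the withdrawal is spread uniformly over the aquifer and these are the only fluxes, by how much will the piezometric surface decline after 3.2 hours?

S = Ss × b = 2.1 × 10^-6 m⁻¹ × 75 m = 1.575 × 10^-4
A = 1200 ha = 1.2 × 10^7 m²
Net abstraction = 11 − 7.29 = 3.71 m³/s
Q_net = 3.71 m³/s = 3.205 × 10^5 m³/d
t = 3.2 hours = 0.1333 d
ΔV = Q × t = 3.205 × 10^5 m³/d × 0.1333 d = 42740 m³
Δh = ΔV / (S × A) = 42740 / (1.575 × 10^-4 × 1.2 × 10^7) = 22.61 m

Δh ≈ 22.6 m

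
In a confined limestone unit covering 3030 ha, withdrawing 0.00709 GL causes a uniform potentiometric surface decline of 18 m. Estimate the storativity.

A = 3030 ha = 3.03 × 10^7 m²
ΔV = 0.00709 GL = 7090 m³
S = ΔV / (A × Δh) = 7090 m³ / (3.03 × 10^7 m² × 18 m) = 1.3 × 10^-5

S ≈ 1.3 × 10^-5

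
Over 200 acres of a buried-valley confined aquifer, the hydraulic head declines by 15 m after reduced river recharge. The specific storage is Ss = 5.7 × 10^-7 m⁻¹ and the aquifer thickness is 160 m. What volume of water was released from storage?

ΔV ≈ 1110 m³

S = Ss × b = 5.7 × 10^-7 m⁻¹ × 160 m = 9.12 × 10^-5
A = 200 acres = 8.094 × 10^5 m²
ΔV = S × A × Δh = 9.12 × 10^-5 × 8.094 × 10^5 m² × 15 m = 1107 m³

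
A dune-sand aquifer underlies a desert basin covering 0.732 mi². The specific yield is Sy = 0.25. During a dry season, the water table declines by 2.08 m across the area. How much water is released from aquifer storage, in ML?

ΔV ≈ 986 ML

A = 0.732 mi² = 1.896 × 10^6 m²
ΔV = Sy × A × Δh = 0.25 × 1.896 × 10^6 m² × 2.08 m = 9.859 × 10^5 m³
ΔV = 9.859 × 10^5 m³ = 985.9 ML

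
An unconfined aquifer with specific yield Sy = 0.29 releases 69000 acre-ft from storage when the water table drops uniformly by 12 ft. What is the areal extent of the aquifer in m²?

A ≈ 8.02 × 10^7 m²

Δh = 12 ft = 3.658 m
ΔV = 69000 acre-ft = 8.511 × 10^7 m³
A = ΔV / (Sy × Δh) = 8.511 × 10^7 / (0.29 × 3.658) = 8.024 × 10^7 m²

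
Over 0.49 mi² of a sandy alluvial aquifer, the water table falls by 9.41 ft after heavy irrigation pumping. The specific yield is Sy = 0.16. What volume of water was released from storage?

ΔV ≈ 5.82 × 10^5 m³

A = 0.49 mi² = 1.269 × 10^6 m²
Δh = 9.41 ft = 2.868 m
ΔV = Sy × A × Δh = 0.16 × 1.269 × 10^6 m² × 2.868 m = 5.824 × 10^5 m³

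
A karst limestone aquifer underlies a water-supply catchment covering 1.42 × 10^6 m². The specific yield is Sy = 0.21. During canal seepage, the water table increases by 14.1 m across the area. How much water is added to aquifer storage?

ΔV = Sy × A × Δh = 0.21 × 1.42 × 10^6 m² × 14.1 m = 4.205 × 10^6 m³

ΔV ≈ 4.2 × 10^6 m³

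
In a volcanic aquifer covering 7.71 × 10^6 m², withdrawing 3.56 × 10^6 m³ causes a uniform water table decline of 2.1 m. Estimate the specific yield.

Sy ≈ 0.22

Sy = ΔV / (A × Δh) = 3.56 × 10^6 m³ / (7.71 × 10^6 m² × 2.1 m) = 0.2199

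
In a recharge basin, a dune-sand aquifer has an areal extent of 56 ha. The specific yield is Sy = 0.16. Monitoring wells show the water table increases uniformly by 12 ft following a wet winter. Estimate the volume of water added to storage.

A = 56 ha = 5.6 × 10^5 m²
Δh = 12 ft = 3.658 m
ΔV = Sy × A × Δh = 0.16 × 5.6 × 10^5 m² × 3.658 m = 3.277 × 10^5 m³

ΔV ≈ 3.28 × 10^5 m³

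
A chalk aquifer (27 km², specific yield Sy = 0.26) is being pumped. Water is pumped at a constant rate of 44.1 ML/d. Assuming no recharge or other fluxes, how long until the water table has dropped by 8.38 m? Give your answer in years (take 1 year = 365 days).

t ≈ 3.65 years

A = 27 km² = 2.7 × 10^7 m²
ΔV = Sy × A × Δh = 0.26 × 2.7 × 10^7 × 8.38 = 5.883 × 10^7 m³
Q = 44.1 ML/d = 44100 m³/d
t = ΔV / Q = 5.883 × 10^7 m³ / 44100 m³/d = 1334 d
t = 1334 d ≈ 3.655 years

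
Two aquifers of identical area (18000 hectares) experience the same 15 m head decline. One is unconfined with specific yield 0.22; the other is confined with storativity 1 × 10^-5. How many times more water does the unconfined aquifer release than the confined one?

A = 18000 hectares = 1.8 × 10^8 m²
Unconfined: ΔV_u = Sy × A × Δh = 0.22 × 1.8 × 10^8 × 15 = 5.94 × 10^8 m³
Confined: ΔV_c = S × A × Δh = 1 × 10^-5 × 1.8 × 10^8 × 15 = 27000 m³
Ratio = ΔV_u / ΔV_c = Sy / S = 0.22 / 1 × 10^-5 = 22000

ΔV_u / ΔV_c ≈ 22000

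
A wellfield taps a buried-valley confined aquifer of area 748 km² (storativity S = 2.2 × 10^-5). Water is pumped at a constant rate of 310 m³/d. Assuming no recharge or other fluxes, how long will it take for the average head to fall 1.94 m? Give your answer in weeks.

A = 748 km² = 7.48 × 10^8 m²
ΔV = S × A × Δh = 2.2 × 10^-5 × 7.48 × 10^8 × 1.94 = 31920 m³
t = ΔV / Q = 31920 m³ / 310 m³/d = 103 d
t = 103 d ≈ 14.71 weeks

t ≈ 14.7 weeks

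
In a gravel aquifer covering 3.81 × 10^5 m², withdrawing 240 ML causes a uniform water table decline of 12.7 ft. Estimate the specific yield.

Δh = 12.7 ft = 3.871 m
ΔV = 240 ML = 2.4 × 10^5 m³
Sy = ΔV / (A × Δh) = 2.4 × 10^5 m³ / (3.81 × 10^5 m² × 3.871 m) = 0.1627

Sy ≈ 0.16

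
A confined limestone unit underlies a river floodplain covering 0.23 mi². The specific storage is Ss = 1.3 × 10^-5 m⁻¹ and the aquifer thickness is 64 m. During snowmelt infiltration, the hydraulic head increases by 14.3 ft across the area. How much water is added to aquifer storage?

S = Ss × b = 1.3 × 10^-5 m⁻¹ × 64 m = 8.32 × 10^-4
A = 0.23 mi² = 5.957 × 10^5 m²
Δh = 14.3 ft = 4.359 m
ΔV = S × A × Δh = 8.32 × 10^-4 × 5.957 × 10^5 m² × 4.359 m = 2160 m³

ΔV ≈ 2160 m³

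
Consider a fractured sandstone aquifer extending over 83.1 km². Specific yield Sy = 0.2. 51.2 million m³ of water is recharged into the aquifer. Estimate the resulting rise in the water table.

Δh ≈ 3.08 m

A = 83.1 km² = 8.31 × 10^7 m²
ΔV = 51.2 million m³ = 5.12 × 10^7 m³
Δh = ΔV / (Sy × A) = 5.12 × 10^7 m³ / (0.2 × 8.31 × 10^7 m²) = 3.081 m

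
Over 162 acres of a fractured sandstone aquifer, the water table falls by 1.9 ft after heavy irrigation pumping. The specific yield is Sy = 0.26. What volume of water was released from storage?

ΔV ≈ 98700 m³

A = 162 acres = 6.556 × 10^5 m²
Δh = 1.9 ft = 0.5791 m
ΔV = Sy × A × Δh = 0.26 × 6.556 × 10^5 m² × 0.5791 m = 98710 m³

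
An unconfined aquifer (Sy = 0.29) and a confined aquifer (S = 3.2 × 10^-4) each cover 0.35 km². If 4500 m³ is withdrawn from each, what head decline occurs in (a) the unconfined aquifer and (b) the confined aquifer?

A = 0.35 km² = 3.5 × 10^5 m²
Unconfined: Δh_u = ΔV/(Sy·A) = 4500/(0.29 × 3.5 × 10^5) = 0.04433 m
Confined: Δh_c = ΔV/(S·A) = 4500/(3.2 × 10^-4 × 3.5 × 10^5) = 40.18 m

Δh_u ≈ 0.0443 m; Δh_c ≈ 40.2 m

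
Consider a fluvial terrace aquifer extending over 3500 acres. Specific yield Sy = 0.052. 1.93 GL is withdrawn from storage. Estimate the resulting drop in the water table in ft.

Δh ≈ 8.6 ft

A = 3500 acres = 1.416 × 10^7 m²
ΔV = 1.93 GL = 1.93 × 10^6 m³
Δh = ΔV / (Sy × A) = 1.93 × 10^6 m³ / (0.052 × 1.416 × 10^7 m²) = 2.62 m
Δh = 2.62 m = 8.597 ft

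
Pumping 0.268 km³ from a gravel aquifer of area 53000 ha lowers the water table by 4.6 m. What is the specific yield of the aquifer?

A = 53000 ha = 5.3 × 10^8 m²
ΔV = 0.268 km³ = 2.68 × 10^8 m³
Sy = ΔV / (A × Δh) = 2.68 × 10^8 m³ / (5.3 × 10^8 m² × 4.6 m) = 0.1099

Sy ≈ 0.11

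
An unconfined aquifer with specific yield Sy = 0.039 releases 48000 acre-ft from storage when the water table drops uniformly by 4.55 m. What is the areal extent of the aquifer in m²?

A ≈ 3.34 × 10^8 m²

ΔV = 48000 acre-ft = 5.921 × 10^7 m³
A = ΔV / (Sy × Δh) = 5.921 × 10^7 / (0.039 × 4.55) = 3.337 × 10^8 m²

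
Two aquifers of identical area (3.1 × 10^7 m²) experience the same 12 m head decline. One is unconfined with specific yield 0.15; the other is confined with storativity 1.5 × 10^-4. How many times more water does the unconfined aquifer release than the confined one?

Unconfined: ΔV_u = Sy × A × Δh = 0.15 × 3.1 × 10^7 × 12 = 5.58 × 10^7 m³
Confined: ΔV_c = S × A × Δh = 1.5 × 10^-4 × 3.1 × 10^7 × 12 = 55800 m³
Ratio = ΔV_u / ΔV_c = Sy / S = 0.15 / 1.5 × 10^-4 = 1000

ΔV_u / ΔV_c ≈ 1000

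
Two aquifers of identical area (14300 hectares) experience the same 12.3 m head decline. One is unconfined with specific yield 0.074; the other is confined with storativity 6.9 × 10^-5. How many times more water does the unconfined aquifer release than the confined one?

ΔV_u / ΔV_c ≈ 1070

A = 14300 hectares = 1.43 × 10^8 m²
Unconfined: ΔV_u = Sy × A × Δh = 0.074 × 1.43 × 10^8 × 12.3 = 1.302 × 10^8 m³
Confined: ΔV_c = S × A × Δh = 6.9 × 10^-5 × 1.43 × 10^8 × 12.3 = 1.214 × 10^5 m³
Ratio = ΔV_u / ΔV_c = Sy / S = 0.074 / 6.9 × 10^-5 = 1072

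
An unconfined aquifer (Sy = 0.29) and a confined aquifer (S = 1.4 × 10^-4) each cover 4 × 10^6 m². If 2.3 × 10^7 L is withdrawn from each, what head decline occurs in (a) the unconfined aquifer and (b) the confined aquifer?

ΔV = 2.3 × 10^7 L = 23000 m³
Unconfined: Δh_u = ΔV/(Sy·A) = 23000/(0.29 × 4 × 10^6) = 0.01983 m
Confined: Δh_c = ΔV/(S·A) = 23000/(1.4 × 10^-4 × 4 × 10^6) = 41.07 m

Δh_u ≈ 0.0198 m; Δh_c ≈ 41.1 m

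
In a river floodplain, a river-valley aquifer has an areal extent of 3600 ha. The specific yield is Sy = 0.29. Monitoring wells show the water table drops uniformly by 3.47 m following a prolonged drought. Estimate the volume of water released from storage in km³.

A = 3600 ha = 3.6 × 10^7 m²
ΔV = Sy × A × Δh = 0.29 × 3.6 × 10^7 m² × 3.47 m = 3.623 × 10^7 m³
ΔV = 3.623 × 10^7 m³ = 0.03623 km³

ΔV ≈ 0.0362 km³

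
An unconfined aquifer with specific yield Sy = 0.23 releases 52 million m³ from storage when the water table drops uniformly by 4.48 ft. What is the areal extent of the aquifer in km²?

Δh = 4.48 ft = 1.366 m
ΔV = 52 million m³ = 5.2 × 10^7 m³
A = ΔV / (Sy × Δh) = 5.2 × 10^7 / (0.23 × 1.366) = 1.656 × 10^8 m²
A = 1.656 × 10^8 m² = 165.6 km²

A ≈ 166 km²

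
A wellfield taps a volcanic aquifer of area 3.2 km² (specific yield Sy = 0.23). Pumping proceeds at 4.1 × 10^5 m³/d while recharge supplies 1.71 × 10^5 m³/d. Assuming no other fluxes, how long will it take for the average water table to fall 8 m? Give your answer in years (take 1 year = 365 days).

A = 3.2 km² = 3.2 × 10^6 m²
ΔV = Sy × A × Δh = 0.23 × 3.2 × 10^6 × 8 = 5.888 × 10^6 m³
Net withdrawal = 4.1 × 10^5 − 1.71 × 10^5 = 2.39 × 10^5 m³/d
t = ΔV / Q = 5.888 × 10^6 m³ / 2.39 × 10^5 m³/d = 24.64 d
t = 24.64 d ≈ 0.0675 years

t ≈ 0.0675 years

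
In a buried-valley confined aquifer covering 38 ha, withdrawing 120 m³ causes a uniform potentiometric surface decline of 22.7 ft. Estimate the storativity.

S ≈ 4.6 × 10^-5

A = 38 ha = 3.8 × 10^5 m²
Δh = 22.7 ft = 6.919 m
S = ΔV / (A × Δh) = 120 m³ / (3.8 × 10^5 m² × 6.919 m) = 4.564 × 10^-5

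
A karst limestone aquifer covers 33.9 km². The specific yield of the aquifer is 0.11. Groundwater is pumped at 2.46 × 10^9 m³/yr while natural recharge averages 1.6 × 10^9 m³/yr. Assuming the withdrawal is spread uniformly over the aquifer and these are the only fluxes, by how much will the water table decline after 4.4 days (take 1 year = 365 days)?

A = 33.9 km² = 3.39 × 10^7 m²
Net abstraction = 2.46 × 10^9 − 1.6 × 10^9 = 8.6 × 10^8 m³/yr
Q_net = 8.6 × 10^8 m³/yr = 2.356 × 10^6 m³/d
ΔV = Q × t = 2.356 × 10^6 m³/d × 4.4 d = 1.037 × 10^7 m³
Δh = ΔV / (Sy × A) = 1.037 × 10^7 / (0.11 × 3.39 × 10^7) = 2.78 m

Δh ≈ 2.78 m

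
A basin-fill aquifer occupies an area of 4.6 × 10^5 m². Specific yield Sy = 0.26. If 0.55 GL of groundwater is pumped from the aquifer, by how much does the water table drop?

ΔV = 0.55 GL = 5.5 × 10^5 m³
Δh = ΔV / (Sy × A) = 5.5 × 10^5 m³ / (0.26 × 4.6 × 10^5 m²) = 4.599 m

Δh ≈ 4.6 m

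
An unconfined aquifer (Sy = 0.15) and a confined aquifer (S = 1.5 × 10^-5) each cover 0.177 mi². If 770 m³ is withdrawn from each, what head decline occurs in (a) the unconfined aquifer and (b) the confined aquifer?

Δh_u ≈ 0.0112 m; Δh_c ≈ 112 m

A = 0.177 mi² = 4.584 × 10^5 m²
Unconfined: Δh_u = ΔV/(Sy·A) = 770/(0.15 × 4.584 × 10^5) = 0.0112 m
Confined: Δh_c = ΔV/(S·A) = 770/(1.5 × 10^-5 × 4.584 × 10^5) = 112 m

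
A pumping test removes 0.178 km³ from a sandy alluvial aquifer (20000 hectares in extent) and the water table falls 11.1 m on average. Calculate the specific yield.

A = 20000 hectares = 2 × 10^8 m²
ΔV = 0.178 km³ = 1.78 × 10^8 m³
Sy = ΔV / (A × Δh) = 1.78 × 10^8 m³ / (2 × 10^8 m² × 11.1 m) = 0.08018

Sy ≈ 0.08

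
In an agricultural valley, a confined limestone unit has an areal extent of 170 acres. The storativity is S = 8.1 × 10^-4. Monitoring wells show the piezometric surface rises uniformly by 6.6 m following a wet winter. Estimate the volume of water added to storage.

ΔV ≈ 3680 m³

A = 170 acres = 6.88 × 10^5 m²
ΔV = S × A × Δh = 8.1 × 10^-4 × 6.88 × 10^5 m² × 6.6 m = 3678 m³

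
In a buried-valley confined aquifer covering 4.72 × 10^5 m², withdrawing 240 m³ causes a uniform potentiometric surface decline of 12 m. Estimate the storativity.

S ≈ 4.2 × 10^-5

S = ΔV / (A × Δh) = 240 m³ / (4.72 × 10^5 m² × 12 m) = 4.237 × 10^-5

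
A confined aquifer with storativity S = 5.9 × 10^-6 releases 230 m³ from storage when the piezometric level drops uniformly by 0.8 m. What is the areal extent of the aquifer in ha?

A = ΔV / (S × Δh) = 230 / (5.9 × 10^-6 × 0.8) = 4.873 × 10^7 m²
A = 4.873 × 10^7 m² = 4873 ha

A ≈ 4870 ha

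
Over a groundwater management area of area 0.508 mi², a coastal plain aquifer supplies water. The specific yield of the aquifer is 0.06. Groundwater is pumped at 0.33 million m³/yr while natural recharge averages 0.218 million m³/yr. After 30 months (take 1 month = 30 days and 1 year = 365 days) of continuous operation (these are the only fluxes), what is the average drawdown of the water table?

Δh ≈ 3.5 m

A = 0.508 mi² = 1.316 × 10^6 m²
Net abstraction = 0.33 − 0.218 = 0.112 million m³/yr
Q_net = 0.112 million m³/yr = 306.8 m³/d
t = 30 months = 900 d
ΔV = Q × t = 306.8 m³/d × 900 d = 2.762 × 10^5 m³
Δh = ΔV / (Sy × A) = 2.762 × 10^5 / (0.06 × 1.316 × 10^6) = 3.498 m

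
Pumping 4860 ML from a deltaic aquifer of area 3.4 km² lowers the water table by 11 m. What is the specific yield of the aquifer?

Sy ≈ 0.13

A = 3.4 km² = 3.4 × 10^6 m²
ΔV = 4860 ML = 4.86 × 10^6 m³
Sy = ΔV / (A × Δh) = 4.86 × 10^6 m³ / (3.4 × 10^6 m² × 11 m) = 0.1299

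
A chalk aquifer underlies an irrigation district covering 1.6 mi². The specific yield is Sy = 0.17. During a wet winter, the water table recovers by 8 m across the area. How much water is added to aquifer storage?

ΔV ≈ 5.64 × 10^6 m³

A = 1.6 mi² = 4.144 × 10^6 m²
ΔV = Sy × A × Δh = 0.17 × 4.144 × 10^6 m² × 8 m = 5.636 × 10^6 m³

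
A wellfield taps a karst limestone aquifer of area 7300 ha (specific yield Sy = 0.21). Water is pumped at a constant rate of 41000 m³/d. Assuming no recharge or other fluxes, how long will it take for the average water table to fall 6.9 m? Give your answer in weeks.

t ≈ 369 weeks

A = 7300 ha = 7.3 × 10^7 m²
ΔV = Sy × A × Δh = 0.21 × 7.3 × 10^7 × 6.9 = 1.058 × 10^8 m³
t = ΔV / Q = 1.058 × 10^8 m³ / 41000 m³/d = 2580 d
t = 2580 d ≈ 368.6 weeks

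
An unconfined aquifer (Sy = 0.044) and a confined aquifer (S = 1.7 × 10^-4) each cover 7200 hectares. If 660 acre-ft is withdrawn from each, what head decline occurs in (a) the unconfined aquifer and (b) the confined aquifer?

A = 7200 hectares = 7.2 × 10^7 m²
ΔV = 660 acre-ft = 8.141 × 10^5 m³
Unconfined: Δh_u = ΔV/(Sy·A) = 8.141 × 10^5/(0.044 × 7.2 × 10^7) = 0.257 m
Confined: Δh_c = ΔV/(S·A) = 8.141 × 10^5/(1.7 × 10^-4 × 7.2 × 10^7) = 66.51 m

Δh_u ≈ 0.257 m; Δh_c ≈ 66.5 m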